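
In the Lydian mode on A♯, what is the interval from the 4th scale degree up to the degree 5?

The scale runs A♯ B♯ C𝄪 D𝄪 E♯ F𝄪 G𝄪.
That puts D𝄪 below E♯.
From D𝄪 to E♯: 1 semitone over a second = minor.

minor second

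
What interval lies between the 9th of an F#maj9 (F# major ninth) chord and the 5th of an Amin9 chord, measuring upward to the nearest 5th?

minor 6th

F#maj9 (F# major ninth) has G# as its 9th, and Amin9 has E as its 5th.
From G# to E: 8 semitones over a sixth = minor.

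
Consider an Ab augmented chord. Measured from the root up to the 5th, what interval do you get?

A5

Ab+: Ab-C-E.
That puts Ab below E.
Ab up to E is 8 semitones, a half step wider than a perfect fifth, so the interval is augmented.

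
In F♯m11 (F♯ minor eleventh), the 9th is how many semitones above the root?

Spelling the chord: F♯ A C♯ E G♯ B.
F♯ to G♯ is a major ninth: 14 semitones.

14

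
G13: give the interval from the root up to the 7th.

minor seventh

Spelling the chord: G B D F A E.
Root = G; 7th = F.
From G to F: 10 semitones over a seventh = minor.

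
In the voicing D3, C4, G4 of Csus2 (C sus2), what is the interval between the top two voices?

Those voices are C4 and G4.
From C to G is 7 semitones, exactly the perfect fifth.

perfect fifth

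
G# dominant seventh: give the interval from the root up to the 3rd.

G#7: G#, B#, D#, F#.
Root = G#; 3rd = B#.
Counting 3 letters and 4 half steps from G# gives a major third.

major third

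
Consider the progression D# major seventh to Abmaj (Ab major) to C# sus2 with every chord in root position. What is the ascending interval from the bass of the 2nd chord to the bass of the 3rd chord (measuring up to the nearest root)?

The roots are Ab and C#.
Ab up to C# is 5 semitones, a half step wider than a major third, so the interval is augmented.

augmented 3rd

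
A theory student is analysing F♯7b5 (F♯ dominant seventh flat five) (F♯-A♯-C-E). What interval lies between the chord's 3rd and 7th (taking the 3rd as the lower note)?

The 3rd is A♯ and the 7th is E.
A♯ up to E is 6 semitones, a half step narrower than a perfect fifth, so the interval is diminished.
That tritone between 3rd and 7th is what gives the dominant seventh its pull toward resolution.

diminished 5th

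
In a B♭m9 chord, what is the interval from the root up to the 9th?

Spelling the chord: B♭, D♭, F, A♭, C.
That puts B♭ below C.
From B♭ to C is 14 semitones, exactly the major ninth.

major 9th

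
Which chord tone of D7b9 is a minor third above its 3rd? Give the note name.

A

D7b9 is spelled D, F#, A, C, Eb.
The 3rd is F#. A minor third above F# is A.
A is the chord's 5th.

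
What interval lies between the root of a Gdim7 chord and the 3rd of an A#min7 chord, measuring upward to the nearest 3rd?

The root of Gdim7 is G; the 3rd of A#min7 is C#.
From G to C#: 6 semitones over a fourth = augmented.

augmented 4th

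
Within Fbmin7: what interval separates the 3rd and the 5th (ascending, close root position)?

The chord tones of Fb-7 are Fb Abb Cb Ebb.
So we need the interval from Abb up to Cb.
Counting 3 letters and 4 half steps from Abb gives a major third.

major 3rd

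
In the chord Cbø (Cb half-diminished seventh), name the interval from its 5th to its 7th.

major third

Spelling the chord: Cb-Ebb-Gbb-Bbb.
That puts Gbb below Bbb.
Counting 3 letters and 4 half steps from Gbb gives a major third.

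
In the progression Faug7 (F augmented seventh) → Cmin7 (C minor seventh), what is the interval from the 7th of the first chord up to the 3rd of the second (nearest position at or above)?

Faug7 (F augmented seventh) has Eb as its 7th, and Cmin7 (C minor seventh) has Eb as its 3rd.
Eb up to Eb spans 1 letter names and 0 semitones — a perfect unison.

perfect unison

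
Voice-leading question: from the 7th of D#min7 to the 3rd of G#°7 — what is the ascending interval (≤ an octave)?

minor 7th

D#min7 has C# as its 7th, and G#°7 has B as its 3rd.
7 letter names make it a seventh; at 10 semitones (a half step narrower than major) the quality is minor.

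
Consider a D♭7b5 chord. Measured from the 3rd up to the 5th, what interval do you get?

The chord tones of D♭ dominant seventh flat five are D♭, F, A𝄫, C♭.
3rd = F; 5th = A𝄫.
F up to A𝄫 is 2 semitones, a whole step narrower than a major third, so the interval is diminished.

d3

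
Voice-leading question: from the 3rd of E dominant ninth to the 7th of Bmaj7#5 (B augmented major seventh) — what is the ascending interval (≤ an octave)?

major second

E dominant ninth has G♯ as its 3rd, and Bmaj7#5 (B augmented major seventh) has A♯ as its 7th.
From G♯ to A♯ is 2 semitones, exactly the major second.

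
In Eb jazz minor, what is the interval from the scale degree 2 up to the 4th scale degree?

The scale runs Eb F Gb Ab Bb C D.
That puts F below Ab.
3 letter names make it a third; at 3 semitones (a half step narrower than major) the quality is minor.

minor third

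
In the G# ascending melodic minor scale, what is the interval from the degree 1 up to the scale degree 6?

M6

The scale runs G# A# B C# D# E# F##.
So we need the interval from G# up to E#.
Counting 6 letters and 9 half steps from G# gives a major sixth.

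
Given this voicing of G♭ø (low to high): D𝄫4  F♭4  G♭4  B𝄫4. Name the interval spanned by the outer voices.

major sixth

The outer voices are D𝄫4 and B𝄫4.
Counting 6 letters and 9 half steps from D𝄫 gives a major sixth.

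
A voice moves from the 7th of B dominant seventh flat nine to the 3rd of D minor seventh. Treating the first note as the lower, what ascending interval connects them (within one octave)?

minor sixth

B dominant seventh flat nine has A as its 7th, and D minor seventh has F as its 3rd.
6 letter names make it a sixth; at 8 semitones (a half step narrower than major) the quality is minor.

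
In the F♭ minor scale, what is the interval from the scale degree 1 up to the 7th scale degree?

minor seventh

F♭ natural minor: F♭ G♭ A𝄫 B𝄫 C♭ D𝄫 E𝄫.
That puts F♭ below E𝄫.
F♭ up to E𝄫 is 10 semitones, a half step narrower than a major seventh, so the interval is minor.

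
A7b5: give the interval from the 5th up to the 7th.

major third

Spelling the chord: A C# Eb G.
That puts Eb below G.
From Eb to G is 4 semitones, exactly the major third.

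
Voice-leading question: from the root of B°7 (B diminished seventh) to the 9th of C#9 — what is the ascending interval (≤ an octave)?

B°7 (B diminished seventh) has B as its root, and C#9 has D# as its 9th.
B up to D# spans 3 letter names and 4 semitones — a major third.

M3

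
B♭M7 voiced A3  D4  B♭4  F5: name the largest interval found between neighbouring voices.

Adjacent intervals: A3→D4 = perfect fourth; D4→B♭4 = minor sixth; B♭4→F5 = perfect fifth.
The largest is D4 to B♭4, a minor sixth (8 semitones).

minor 6th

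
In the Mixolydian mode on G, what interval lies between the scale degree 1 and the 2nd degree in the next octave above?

Spelling the Mixolydian mode on G: G A B C D E F.
The scale degree 1 is G and the degree 2 (up an octave) is A.
Counting 9 letters and 14 half steps from G gives a major ninth.

major 9th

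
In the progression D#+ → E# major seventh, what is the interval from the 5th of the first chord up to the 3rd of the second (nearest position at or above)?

D#+ has A## as its 5th, and E# major seventh has G## as its 3rd.
7 letter names make it a seventh; at 10 semitones (a half step narrower than major) the quality is minor.

minor seventh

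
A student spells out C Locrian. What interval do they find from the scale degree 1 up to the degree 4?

Spelling C Locrian: C D♭ E♭ F G♭ A♭ B♭.
Scale degree 1 = C; degree 4 = F.
Counting 4 letters and 5 half steps from C gives a perfect fourth.

perfect 4th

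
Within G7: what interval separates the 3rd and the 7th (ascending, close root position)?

diminished fifth

Spelling the chord: G, B, D, F.
So we need the interval from B up to F.
From B to F: 6 semitones over a fifth = diminished.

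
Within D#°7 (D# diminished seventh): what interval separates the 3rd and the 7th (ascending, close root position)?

Spelling the chord: D# F# A C.
The 3rd is F# and the 7th is C.
F# up to C is 6 semitones, a half step narrower than a perfect fifth, so the interval is diminished.

diminished fifth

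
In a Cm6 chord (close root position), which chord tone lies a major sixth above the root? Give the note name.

A

The chord tones of Cmin6 (C minor sixth) are C–Eb–G–A.
The root is C. A major sixth above C is A.
A is the chord's 6th.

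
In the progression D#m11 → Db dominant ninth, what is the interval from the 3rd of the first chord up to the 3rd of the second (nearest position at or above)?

d8

D#m11 has F# as its 3rd, and Db dominant ninth has F as its 3rd.
From F# to F: 11 semitones over an octave = diminished.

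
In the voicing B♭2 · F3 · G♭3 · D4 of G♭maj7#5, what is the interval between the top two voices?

Those voices are G♭3 and D4.
5 letter names make it a fifth; at 8 semitones (a half step wider than perfect) the quality is augmented.

augmented 5th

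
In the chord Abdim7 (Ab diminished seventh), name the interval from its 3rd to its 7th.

The chord tones of Abdim7 are Ab–Cb–Ebb–Gbb.
That puts Cb below Gbb.
From Cb to Gbb: 6 semitones over a fifth = diminished.

diminished fifth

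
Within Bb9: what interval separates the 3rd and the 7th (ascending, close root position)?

diminished fifth

Bb9: Bb, D, F, Ab, C.
3rd = D; 7th = Ab.
5 letter names make it a fifth; at 6 semitones (a half step narrower than perfect) the quality is diminished.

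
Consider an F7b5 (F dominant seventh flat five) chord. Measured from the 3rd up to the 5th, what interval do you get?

diminished third

F7b5 (F dominant seventh flat five): F–A–Cb–Eb.
So we need the interval from A up to Cb.
3 letter names make it a third; at 2 semitones (a whole step narrower than major) the quality is diminished.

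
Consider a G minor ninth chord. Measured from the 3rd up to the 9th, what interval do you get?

major 7th

Gm9 is spelled G–Bb–D–F–A.
3rd = Bb; 9th = A.
Bb up to A spans 7 letter names and 11 semitones — a major seventh.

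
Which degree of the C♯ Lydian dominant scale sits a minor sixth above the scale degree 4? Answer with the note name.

The scale is C♯ D♯ E♯ F𝄪 G♯ A♯ B.
The scale degree 4 is F𝄪; a minor sixth above that is D♯ — scale degree 2.

D#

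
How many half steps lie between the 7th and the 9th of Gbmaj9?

3

Gbmaj9: Gb–Bb–Db–F–Ab.
F to Ab is a minor third: 3 semitones.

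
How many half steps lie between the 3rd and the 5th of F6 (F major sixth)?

3

F6 is spelled F A C D.
A to C is a minor third: 3 semitones.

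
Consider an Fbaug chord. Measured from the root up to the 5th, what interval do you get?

Spelling the chord: Fb Ab C.
Root = Fb; 5th = C.
Fb up to C is 8 semitones, a half step wider than a perfect fifth, so the interval is augmented.

augmented 5th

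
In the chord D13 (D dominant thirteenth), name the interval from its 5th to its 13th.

M9

D dominant thirteenth: D–F#–A–C–E–B.
That puts A below B.
From A to B is 14 semitones, exactly the major ninth.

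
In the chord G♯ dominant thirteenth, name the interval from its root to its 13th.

G♯ dominant thirteenth is spelled G♯ B♯ D♯ F♯ A♯ E♯.
So we need the interval from G♯ up to E♯.
From G♯ to E♯ is 21 semitones, exactly the major thirteenth.

major 13th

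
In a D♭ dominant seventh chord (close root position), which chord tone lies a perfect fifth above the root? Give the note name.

D♭7 (D♭ dominant seventh) is spelled D♭-F-A♭-C♭.
The root is D♭. A perfect fifth above D♭ is A♭.
A♭ is the chord's 5th.

Ab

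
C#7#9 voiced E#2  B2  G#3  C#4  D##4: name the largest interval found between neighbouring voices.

Adjacent intervals: E#2→B2 = diminished fifth; B2→G#3 = major sixth; G#3→C#4 = perfect fourth; C#4→D##4 = augmented second.
The largest is B2 to G#3, a major sixth (9 semitones).

M6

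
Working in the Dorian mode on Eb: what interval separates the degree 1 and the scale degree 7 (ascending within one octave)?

minor seventh

Eb dorian: Eb F Gb Ab Bb C Db.
So we need the interval from Eb up to Db.
Eb up to Db is 10 semitones, a half step narrower than a major seventh, so the interval is minor.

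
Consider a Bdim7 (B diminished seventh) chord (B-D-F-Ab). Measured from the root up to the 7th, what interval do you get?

diminished seventh

So we need the interval from B up to Ab.
From B to Ab: 9 semitones over a seventh = diminished.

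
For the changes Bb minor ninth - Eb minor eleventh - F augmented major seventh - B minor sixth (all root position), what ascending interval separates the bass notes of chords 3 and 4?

augmented 4th

The roots are F and B.
F up to B is 6 semitones, a half step wider than a perfect fourth, so the interval is augmented.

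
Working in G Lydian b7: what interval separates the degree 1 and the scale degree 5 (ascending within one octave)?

perfect fifth

Spelling G Lydian b7: G A B C♯ D E F.
That puts G below D.
Counting 5 letters and 7 half steps from G gives a perfect fifth.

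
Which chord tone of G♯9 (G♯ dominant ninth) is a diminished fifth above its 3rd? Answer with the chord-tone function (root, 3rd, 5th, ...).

7th

Spelling the chord: G♯, B♯, D♯, F♯, A♯.
The 3rd is B♯. A diminished fifth above B♯ is F♯.
F♯ is the chord's 7th.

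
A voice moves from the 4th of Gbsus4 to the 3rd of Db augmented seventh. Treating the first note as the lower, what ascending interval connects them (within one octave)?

Gbsus4 has Cb as its 4th, and Db augmented seventh has F as its 3rd.
From Cb to F: 6 semitones over a fourth = augmented.

augmented fourth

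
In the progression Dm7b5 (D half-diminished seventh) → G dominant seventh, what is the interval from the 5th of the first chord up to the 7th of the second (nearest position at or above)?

major sixth

Dm7b5 (D half-diminished seventh) has A♭ as its 5th, and G dominant seventh has F as its 7th.
A♭ up to F spans 6 letter names and 9 semitones — a major sixth.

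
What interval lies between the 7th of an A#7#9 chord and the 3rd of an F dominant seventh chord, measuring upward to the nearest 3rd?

minor second

The 7th of A#7#9 is G#; the 3rd of F dominant seventh is A.
From G# to A: 1 semitone over a second = minor.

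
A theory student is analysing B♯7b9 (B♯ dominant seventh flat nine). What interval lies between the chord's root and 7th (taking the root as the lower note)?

B♯7b9 is spelled B♯-D𝄪-F𝄪-A♯-C♯.
That puts B♯ below A♯.
From B♯ to A♯: 10 semitones over a seventh = minor.

minor seventh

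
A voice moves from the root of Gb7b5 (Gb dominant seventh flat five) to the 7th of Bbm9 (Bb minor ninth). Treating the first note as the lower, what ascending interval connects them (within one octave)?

major 2nd

The root of Gb7b5 (Gb dominant seventh flat five) is Gb; the 7th of Bbm9 (Bb minor ninth) is Ab.
Counting 2 letters and 2 half steps from Gb gives a major second.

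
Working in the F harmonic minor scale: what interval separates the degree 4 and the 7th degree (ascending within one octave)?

Spelling the F harmonic minor scale: F G A♭ B♭ C D♭ E.
That puts B♭ below E.
B♭ up to E is 6 semitones, a half step wider than a perfect fourth, so the interval is augmented.

A4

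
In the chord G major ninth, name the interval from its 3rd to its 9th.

Spelling the chord: G, B, D, F♯, A.
3rd = B; 9th = A.
7 letter names make it a seventh; at 10 semitones (a half step narrower than major) the quality is minor.

m7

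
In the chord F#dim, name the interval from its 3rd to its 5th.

F#dim: F# A C.
3rd = A; 5th = C.
From A to C: 3 semitones over a third = minor.

minor 3rd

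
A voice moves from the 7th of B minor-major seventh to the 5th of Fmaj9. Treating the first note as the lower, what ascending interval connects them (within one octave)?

d3

B minor-major seventh has A# as its 7th, and Fmaj9 has C as its 5th.
A# up to C is 2 semitones, a whole step narrower than a major third, so the interval is diminished.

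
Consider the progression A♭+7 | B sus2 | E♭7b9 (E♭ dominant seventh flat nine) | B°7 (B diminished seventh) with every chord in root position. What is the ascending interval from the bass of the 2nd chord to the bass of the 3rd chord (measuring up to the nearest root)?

diminished fourth

The roots are B and E♭.
From B to E♭: 4 semitones over a fourth = diminished.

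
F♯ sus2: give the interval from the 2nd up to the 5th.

The chord tones of F♯sus2 (F♯ sus2) are F♯–G♯–C♯.
That puts G♯ below C♯.
From G♯ to C♯ is 5 semitones, exactly the perfect fourth.

perfect fourth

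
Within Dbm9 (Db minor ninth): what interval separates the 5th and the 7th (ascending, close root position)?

minor 3rd

The chord tones of Dbmin9 (Db minor ninth) are Db, Fb, Ab, Cb, Eb.
5th = Ab; 7th = Cb.
3 letter names make it a third; at 3 semitones (a half step narrower than major) the quality is minor.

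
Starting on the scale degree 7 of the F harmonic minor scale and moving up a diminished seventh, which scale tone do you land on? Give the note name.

Db

The scale is F G Ab Bb C Db E.
The scale degree 7 is E; a diminished seventh above that is Db — scale degree 6.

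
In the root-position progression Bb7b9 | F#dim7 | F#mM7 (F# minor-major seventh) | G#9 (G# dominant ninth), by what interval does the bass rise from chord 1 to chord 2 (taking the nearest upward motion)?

augmented 5th

The roots are Bb and F#.
5 letter names make it a fifth; at 8 semitones (a half step wider than perfect) the quality is augmented.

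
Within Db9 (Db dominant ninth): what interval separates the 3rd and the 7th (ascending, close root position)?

diminished fifth

The chord tones of Db9 are Db, F, Ab, Cb, Eb.
3rd = F; 7th = Cb.
F up to Cb is 6 semitones, a half step narrower than a perfect fifth, so the interval is diminished.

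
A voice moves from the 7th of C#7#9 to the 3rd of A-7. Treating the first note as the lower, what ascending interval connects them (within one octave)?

C#7#9 has B as its 7th, and A-7 has C as its 3rd.
2 letter names make it a second; at 1 semitone (a half step narrower than major) the quality is minor.

minor second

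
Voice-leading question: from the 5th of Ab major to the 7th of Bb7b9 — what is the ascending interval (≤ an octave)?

perfect 4th

Ab major has Eb as its 5th, and Bb7b9 has Ab as its 7th.
Eb up to Ab spans 4 letter names and 5 semitones — a perfect fourth.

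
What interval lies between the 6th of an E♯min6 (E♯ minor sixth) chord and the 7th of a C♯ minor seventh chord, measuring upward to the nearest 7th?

E♯min6 (E♯ minor sixth) has C𝄪 as its 6th, and C♯ minor seventh has B as its 7th.
From C𝄪 to B: 9 semitones over a seventh = diminished.

diminished seventh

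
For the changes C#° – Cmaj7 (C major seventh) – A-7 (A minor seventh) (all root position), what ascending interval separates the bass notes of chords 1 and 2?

diminished 8th

The roots are C# and C.
C# up to C is 11 semitones, a half step narrower than a perfect octave, so the interval is diminished.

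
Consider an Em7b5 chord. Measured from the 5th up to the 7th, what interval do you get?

Eø7 (E half-diminished seventh): E-G-B♭-D.
So we need the interval from B♭ up to D.
From B♭ to D is 4 semitones, exactly the major third.

major 3rd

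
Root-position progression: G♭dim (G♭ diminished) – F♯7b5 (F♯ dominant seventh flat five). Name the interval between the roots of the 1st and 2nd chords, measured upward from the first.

augmented 7th

The roots are G♭ and F♯.
G♭ up to F♯ is 12 semitones, a half step wider than a major seventh, so the interval is augmented.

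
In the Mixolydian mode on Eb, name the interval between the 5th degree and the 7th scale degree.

m3

Eb mixolydian: Eb F G Ab Bb C Db.
The 5th degree is Bb and the scale degree 7 is Db.
From Bb to Db: 3 semitones over a third = minor.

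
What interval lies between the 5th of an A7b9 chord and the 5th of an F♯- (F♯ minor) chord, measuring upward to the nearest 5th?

A7b9 has E as its 5th, and F♯- (F♯ minor) has C♯ as its 5th.
From E to C♯ is 9 semitones, exactly the major sixth.

M6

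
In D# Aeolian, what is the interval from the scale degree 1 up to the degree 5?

Spelling D# Aeolian: D# E# F# G# A# B C#.
That puts D# below A#.
D# up to A# spans 5 letter names and 7 semitones — a perfect fifth.

perfect 5th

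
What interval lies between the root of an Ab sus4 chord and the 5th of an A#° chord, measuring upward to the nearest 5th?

augmented fifth

Ab sus4 has Ab as its root, and A#° has E as its 5th.
Ab up to E is 8 semitones, a half step wider than a perfect fifth, so the interval is augmented.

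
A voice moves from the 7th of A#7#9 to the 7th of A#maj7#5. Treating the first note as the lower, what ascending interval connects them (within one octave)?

augmented unison

A#7#9 has G# as its 7th, and A#maj7#5 has G## as its 7th.
G# up to G## is 1 semitone, a half step wider than a perfect unison, so the interval is augmented.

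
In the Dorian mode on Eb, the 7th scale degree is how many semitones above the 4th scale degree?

The scale is Eb F Gb Ab Bb C Db.
Ab up to Db is a perfect fourth — 5 semitones.

5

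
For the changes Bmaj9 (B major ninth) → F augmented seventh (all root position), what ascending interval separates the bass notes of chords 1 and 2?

diminished fifth

The roots are B and F.
5 letter names make it a fifth; at 6 semitones (a half step narrower than perfect) the quality is diminished.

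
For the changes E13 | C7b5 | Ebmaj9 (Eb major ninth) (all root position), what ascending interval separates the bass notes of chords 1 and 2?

minor sixth

The roots are E and C.
From E to C: 8 semitones over a sixth = minor.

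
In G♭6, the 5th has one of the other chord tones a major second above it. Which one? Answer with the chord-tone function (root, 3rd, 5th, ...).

6th

G♭6 (G♭ major sixth) is spelled G♭ B♭ D♭ E♭.
The 5th is D♭. A major second above D♭ is E♭.
E♭ is the chord's 6th.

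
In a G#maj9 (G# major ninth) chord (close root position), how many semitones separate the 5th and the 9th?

7

The chord tones of G# major ninth are G#, B#, D#, F##, A#.
D# to A# is a perfect fifth: 7 semitones.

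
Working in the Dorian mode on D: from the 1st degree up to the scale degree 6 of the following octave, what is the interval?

major thirteenth

D dorian: D E F G A B C.
1st degree = D; 6th degree (up an octave) = B.
Counting 13 letters and 21 half steps from D gives a major thirteenth.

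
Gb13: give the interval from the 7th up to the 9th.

major third

The chord tones of Gb dominant thirteenth are Gb-Bb-Db-Fb-Ab-Eb.
That puts Fb below Ab.
From Fb to Ab is 4 semitones, exactly the major third.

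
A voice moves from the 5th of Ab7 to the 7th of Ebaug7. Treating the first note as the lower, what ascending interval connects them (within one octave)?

minor 7th

The 5th of Ab7 is Eb; the 7th of Ebaug7 is Db.
7 letter names make it a seventh; at 10 semitones (a half step narrower than major) the quality is minor.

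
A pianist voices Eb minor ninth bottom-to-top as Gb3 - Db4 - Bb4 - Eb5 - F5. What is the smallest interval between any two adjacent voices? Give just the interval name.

Adjacent intervals: Gb3→Db4 = perfect fifth; Db4→Bb4 = major sixth; Bb4→Eb5 = perfect fourth; Eb5→F5 = major second.
The smallest is Eb5 to F5, a major second (2 semitones).

major 2nd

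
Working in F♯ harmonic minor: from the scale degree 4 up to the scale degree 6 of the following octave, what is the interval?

minor tenth

The scale runs F♯ G♯ A B C♯ D E♯.
That puts B below D.
B up to D is 15 semitones, a half step narrower than a major tenth, so the interval is minor.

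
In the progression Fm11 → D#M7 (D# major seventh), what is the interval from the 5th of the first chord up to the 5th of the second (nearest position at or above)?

augmented sixth

The 5th of Fm11 is C; the 5th of D#M7 (D# major seventh) is A#.
6 letter names make it a sixth; at 10 semitones (a half step wider than major) the quality is augmented.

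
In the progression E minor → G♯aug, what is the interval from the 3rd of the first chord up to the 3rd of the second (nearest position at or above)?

augmented 3rd

The 3rd of E minor is G; the 3rd of G♯aug is B♯.
G up to B♯ is 5 semitones, a half step wider than a major third, so the interval is augmented.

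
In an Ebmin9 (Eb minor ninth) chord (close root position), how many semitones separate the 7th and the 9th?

Spelling the chord: Eb, Gb, Bb, Db, F.
Db to F is a major third: 4 semitones.

4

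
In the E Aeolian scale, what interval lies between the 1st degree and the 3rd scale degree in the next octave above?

minor tenth

E natural minor: E F# G A B C D.
1st degree = E; degree 3 (up an octave) = G.
From E to G: 15 semitones over a tenth = minor.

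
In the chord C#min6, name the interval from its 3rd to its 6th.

Spelling the chord: C#–E–G#–A#.
3rd = E; 6th = A#.
E up to A# is 6 semitones, a half step wider than a perfect fourth, so the interval is augmented.

augmented 4th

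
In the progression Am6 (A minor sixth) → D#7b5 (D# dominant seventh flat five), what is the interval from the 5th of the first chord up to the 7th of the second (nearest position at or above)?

The 5th of Am6 (A minor sixth) is E; the 7th of D#7b5 (D# dominant seventh flat five) is C#.
Counting 6 letters and 9 half steps from E gives a major sixth.

major 6th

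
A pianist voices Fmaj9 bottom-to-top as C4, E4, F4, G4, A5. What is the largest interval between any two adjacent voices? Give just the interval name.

Adjacent intervals: C4→E4 = major third; E4→F4 = minor second; F4→G4 = major second; G4→A5 = major ninth.
The largest is G4 to A5, a major ninth (14 semitones).

major 9th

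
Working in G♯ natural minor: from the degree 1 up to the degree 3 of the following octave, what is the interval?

minor 10th

The scale runs G♯ A♯ B C♯ D♯ E F♯.
That puts G♯ below B.
G♯ up to B is 15 semitones, a half step narrower than a major tenth, so the interval is minor.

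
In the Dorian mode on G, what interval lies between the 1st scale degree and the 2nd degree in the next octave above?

G dorian: G A Bb C D E F.
1st scale degree = G; 2nd degree (up an octave) = A.
Counting 9 letters and 14 half steps from G gives a major ninth.

major ninth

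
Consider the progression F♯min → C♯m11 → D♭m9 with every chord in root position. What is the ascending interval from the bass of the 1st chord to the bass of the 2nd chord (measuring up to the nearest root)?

The roots are F♯ and C♯.
Counting 5 letters and 7 half steps from F♯ gives a perfect fifth.

perfect fifth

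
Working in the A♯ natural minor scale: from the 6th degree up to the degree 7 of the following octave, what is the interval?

Spelling the A♯ natural minor scale: A♯ B♯ C♯ D♯ E♯ F♯ G♯.
The 6th degree is F♯ and the 7th scale degree (up an octave) is G♯.
From F♯ to G♯ is 14 semitones, exactly the major ninth.

major 9th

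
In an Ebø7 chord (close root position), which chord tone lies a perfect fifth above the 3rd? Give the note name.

The chord tones of Ebm7b5 are Eb-Gb-Bbb-Db.
The 3rd is Gb. A perfect fifth above Gb is Db.
Db is the chord's 7th.

Db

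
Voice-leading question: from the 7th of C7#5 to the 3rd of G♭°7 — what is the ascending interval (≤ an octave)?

C7#5 has B♭ as its 7th, and G♭°7 has B𝄫 as its 3rd.
8 letter names make it an octave; at 11 semitones (a half step narrower than perfect) the quality is diminished.

diminished 8th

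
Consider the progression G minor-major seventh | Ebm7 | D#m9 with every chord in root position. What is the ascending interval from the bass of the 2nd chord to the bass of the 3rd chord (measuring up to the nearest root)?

The roots are Eb and D#.
Eb up to D# is 12 semitones, a half step wider than a major seventh, so the interval is augmented.

augmented seventh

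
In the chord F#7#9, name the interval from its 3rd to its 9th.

major 7th

F#7#9 (F# dominant seventh sharp nine) is spelled F#-A#-C#-E-G##.
That puts A# below G##.
Counting 7 letters and 11 half steps from A# gives a major seventh.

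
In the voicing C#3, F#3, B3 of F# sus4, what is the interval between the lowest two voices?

Those voices are C#3 and F#3.
C# up to F# spans 4 letter names and 5 semitones — a perfect fourth.

perfect fourth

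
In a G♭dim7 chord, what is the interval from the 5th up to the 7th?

minor third

The chord tones of G♭ diminished seventh are G♭–B𝄫–D𝄫–F𝄫.
The 5th is D𝄫 and the 7th is F𝄫.
D𝄫 up to F𝄫 is 3 semitones, a half step narrower than a major third, so the interval is minor.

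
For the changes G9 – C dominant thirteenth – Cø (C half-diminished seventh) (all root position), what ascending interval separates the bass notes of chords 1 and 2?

perfect fourth

The roots are G and C.
From G to C is 5 semitones, exactly the perfect fourth.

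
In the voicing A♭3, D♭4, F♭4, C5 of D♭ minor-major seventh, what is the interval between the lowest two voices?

perfect fourth

Those voices are A♭3 and D♭4.
Counting 4 letters and 5 half steps from A♭ gives a perfect fourth.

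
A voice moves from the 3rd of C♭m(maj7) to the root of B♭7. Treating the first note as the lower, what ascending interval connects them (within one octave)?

C♭m(maj7) has E𝄫 as its 3rd, and B♭7 has B♭ as its root.
5 letter names make it a fifth; at 8 semitones (a half step wider than perfect) the quality is augmented.

augmented fifth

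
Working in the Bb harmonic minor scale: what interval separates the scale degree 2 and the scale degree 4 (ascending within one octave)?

minor third

The scale runs Bb C Db Eb F Gb A.
Scale degree 2 = C; 4th scale degree = Eb.
3 letter names make it a third; at 3 semitones (a half step narrower than major) the quality is minor.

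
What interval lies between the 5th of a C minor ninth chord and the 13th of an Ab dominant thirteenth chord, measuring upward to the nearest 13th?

C minor ninth has G as its 5th, and Ab dominant thirteenth has F as its 13th.
7 letter names make it a seventh; at 10 semitones (a half step narrower than major) the quality is minor.

minor seventh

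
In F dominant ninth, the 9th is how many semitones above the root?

14

F9 (F dominant ninth) is spelled F-A-C-Eb-G.
F to G is a major ninth: 14 semitones.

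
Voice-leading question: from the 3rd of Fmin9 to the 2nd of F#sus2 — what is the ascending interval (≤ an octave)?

The 3rd of Fmin9 is Ab; the 2nd of F#sus2 is G#.
7 letter names make it a seventh; at 12 semitones (a half step wider than major) the quality is augmented.

augmented seventh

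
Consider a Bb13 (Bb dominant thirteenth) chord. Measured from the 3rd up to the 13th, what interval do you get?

Bb13 is spelled Bb D F Ab C G.
So we need the interval from D up to G.
Counting 11 letters and 17 half steps from D gives a perfect eleventh.

perfect eleventh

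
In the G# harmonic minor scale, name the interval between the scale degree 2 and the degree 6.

The scale runs G# A# B C# D# E F##.
That puts A# below E.
5 letter names make it a fifth; at 6 semitones (a half step narrower than perfect) the quality is diminished.

diminished fifth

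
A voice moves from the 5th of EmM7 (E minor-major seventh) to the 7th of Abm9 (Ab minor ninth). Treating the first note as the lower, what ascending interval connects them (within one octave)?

The 5th of EmM7 (E minor-major seventh) is B; the 7th of Abm9 (Ab minor ninth) is Gb.
B up to Gb is 7 semitones, a whole step narrower than a major sixth, so the interval is diminished.

diminished sixth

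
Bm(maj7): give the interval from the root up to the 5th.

P5

The chord tones of Bm(maj7) are B–D–F#–A#.
The root is B and the 5th is F#.
B up to F# spans 5 letter names and 7 semitones — a perfect fifth.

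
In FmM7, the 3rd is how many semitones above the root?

3

Fm(maj7): F–Ab–C–E.
F to Ab is a minor third: 3 semitones.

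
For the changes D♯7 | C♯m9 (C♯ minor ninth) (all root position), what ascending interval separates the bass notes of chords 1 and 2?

minor seventh

The roots are D♯ and C♯.
D♯ up to C♯ is 10 semitones, a half step narrower than a major seventh, so the interval is minor.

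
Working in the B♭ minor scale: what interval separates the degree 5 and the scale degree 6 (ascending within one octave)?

minor second

B♭ natural minor: B♭ C D♭ E♭ F G♭ A♭.
The degree 5 is F and the 6th degree is G♭.
From F to G♭: 1 semitone over a second = minor.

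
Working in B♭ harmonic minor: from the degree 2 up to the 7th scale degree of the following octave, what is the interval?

major 13th

Spelling B♭ harmonic minor: B♭ C D♭ E♭ F G♭ A.
So we need the interval from C up to A.
C up to A spans 13 letter names and 21 semitones — a major thirteenth.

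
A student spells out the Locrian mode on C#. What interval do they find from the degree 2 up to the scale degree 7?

major 6th

Spelling the Locrian mode on C#: C# D E F# G A B.
The degree 2 is D and the 7th scale degree is B.
From D to B is 9 semitones, exactly the major sixth.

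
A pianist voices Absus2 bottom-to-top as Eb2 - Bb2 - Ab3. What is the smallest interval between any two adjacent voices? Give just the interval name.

Adjacent intervals: Eb2→Bb2 = perfect fifth; Bb2→Ab3 = minor seventh.
The smallest is Eb2 to Bb2, a perfect fifth (7 semitones).

perfect fifth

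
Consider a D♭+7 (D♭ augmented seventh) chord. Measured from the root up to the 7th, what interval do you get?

minor seventh

D♭ augmented seventh is spelled D♭, F, A, C♭.
That puts D♭ below C♭.
D♭ up to C♭ is 10 semitones, a half step narrower than a major seventh, so the interval is minor.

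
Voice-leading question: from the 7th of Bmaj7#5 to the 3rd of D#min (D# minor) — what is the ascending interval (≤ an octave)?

minor 6th

The 7th of Bmaj7#5 is A#; the 3rd of D#min (D# minor) is F#.
From A# to F#: 8 semitones over a sixth = minor.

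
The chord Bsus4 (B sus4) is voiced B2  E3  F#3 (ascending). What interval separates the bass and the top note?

The outer voices are B2 and F#3.
Counting 5 letters and 7 half steps from B gives a perfect fifth.

P5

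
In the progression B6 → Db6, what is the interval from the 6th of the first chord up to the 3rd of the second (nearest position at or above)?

B6 has G# as its 6th, and Db6 has F as its 3rd.
From G# to F: 9 semitones over a seventh = diminished.

diminished seventh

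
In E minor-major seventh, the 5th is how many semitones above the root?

The chord tones of Em(maj7) are E, G, B, D♯.
E to B is a perfect fifth: 7 semitones.

7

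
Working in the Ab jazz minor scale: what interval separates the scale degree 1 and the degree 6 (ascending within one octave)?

major sixth

Spelling the Ab jazz minor scale: Ab Bb Cb Db Eb F G.
So we need the interval from Ab up to F.
Ab up to F spans 6 letter names and 9 semitones — a major sixth.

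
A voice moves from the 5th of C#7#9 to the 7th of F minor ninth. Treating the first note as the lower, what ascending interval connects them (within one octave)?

d6

C#7#9 has G# as its 5th, and F minor ninth has Eb as its 7th.
From G# to Eb: 7 semitones over a sixth = diminished.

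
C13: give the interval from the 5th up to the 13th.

major ninth

C13: C E G Bb D A.
So we need the interval from G up to A.
From G to A is 14 semitones, exactly the major ninth.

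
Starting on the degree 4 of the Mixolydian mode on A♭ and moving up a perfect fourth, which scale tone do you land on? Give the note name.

Gb

The scale is A♭ B♭ C D♭ E♭ F G♭.
The degree 4 is D♭; a perfect fourth above that is G♭ — scale degree 7.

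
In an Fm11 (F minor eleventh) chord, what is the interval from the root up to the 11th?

Spelling the chord: F, Ab, C, Eb, G, Bb.
So we need the interval from F up to Bb.
From F to Bb is 17 semitones, exactly the perfect eleventh.

perfect 11th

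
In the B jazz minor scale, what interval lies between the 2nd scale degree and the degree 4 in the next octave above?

B melodic minor: B C# D E F# G# A#.
The 2nd scale degree is C# and the scale degree 4 (up an octave) is E.
10 letter names make it a tenth; at 15 semitones (a half step narrower than major) the quality is minor.

minor tenth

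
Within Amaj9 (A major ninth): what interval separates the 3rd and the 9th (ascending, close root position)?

The chord tones of Amaj9 (A major ninth) are A C# E G# B.
That puts C# below B.
From C# to B: 10 semitones over a seventh = minor.

minor 7th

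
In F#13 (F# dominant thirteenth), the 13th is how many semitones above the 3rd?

F#13 (F# dominant thirteenth): F#, A#, C#, E, G#, D#.
A# to D# is a perfect eleventh: 17 semitones.

17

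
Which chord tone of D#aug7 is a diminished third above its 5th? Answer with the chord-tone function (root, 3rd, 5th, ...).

7th

D#+7 (D# augmented seventh) is spelled D#-F##-A##-C#.
The 5th is A##. A diminished third above A## is C#.
C# is the chord's 7th.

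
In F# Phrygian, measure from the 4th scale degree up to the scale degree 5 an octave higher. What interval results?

F# phrygian: F# G A B C# D E.
That puts B below C#.
Counting 9 letters and 14 half steps from B gives a major ninth.

major 9th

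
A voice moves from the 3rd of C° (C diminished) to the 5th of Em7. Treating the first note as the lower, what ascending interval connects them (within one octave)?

augmented fifth

C° (C diminished) has Eb as its 3rd, and Em7 has B as its 5th.
Eb up to B is 8 semitones, a half step wider than a perfect fifth, so the interval is augmented.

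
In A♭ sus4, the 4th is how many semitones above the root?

5

Spelling the chord: A♭ D♭ E♭.
A♭ to D♭ is a perfect fourth: 5 semitones.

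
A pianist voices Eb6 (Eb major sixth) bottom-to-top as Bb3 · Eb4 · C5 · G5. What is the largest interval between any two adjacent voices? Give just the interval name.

major sixth

Adjacent intervals: Bb3→Eb4 = perfect fourth; Eb4→C5 = major sixth; C5→G5 = perfect fifth.
The largest is Eb4 to C5, a major sixth (9 semitones).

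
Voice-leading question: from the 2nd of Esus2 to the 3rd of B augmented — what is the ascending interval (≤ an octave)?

Esus2 has F♯ as its 2nd, and B augmented has D♯ as its 3rd.
From F♯ to D♯ is 9 semitones, exactly the major sixth.

major 6th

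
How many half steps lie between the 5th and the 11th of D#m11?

10

D#m11 is spelled D#-F#-A#-C#-E#-G#.
A# to G# is a minor seventh: 10 semitones.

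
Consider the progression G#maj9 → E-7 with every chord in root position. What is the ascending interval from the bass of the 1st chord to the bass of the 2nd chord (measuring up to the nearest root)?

The roots are G# and E.
6 letter names make it a sixth; at 8 semitones (a half step narrower than major) the quality is minor.

minor sixth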